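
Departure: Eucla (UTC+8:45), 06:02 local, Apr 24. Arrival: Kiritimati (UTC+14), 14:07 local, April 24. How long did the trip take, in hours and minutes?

2 hours 50 minutes

Departure in UTC: 06:02 − 8:45 = 21:17 on Apr 23.
Arrival in UTC: 14:07 − 14:00 = 00:07 on Apr 24.
Elapsed = 00:07 − 21:17 (+1 day) = 2 hours 50 minutes.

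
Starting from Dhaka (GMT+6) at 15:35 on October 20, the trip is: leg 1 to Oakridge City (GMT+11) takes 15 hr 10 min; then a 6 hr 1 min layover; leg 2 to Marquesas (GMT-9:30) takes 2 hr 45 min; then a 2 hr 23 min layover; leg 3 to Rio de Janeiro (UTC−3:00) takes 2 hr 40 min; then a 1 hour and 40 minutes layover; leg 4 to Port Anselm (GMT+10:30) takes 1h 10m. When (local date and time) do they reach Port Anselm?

Convert departure to UTC: 15:35 − 6:00 = 09:35 UTC on Oct 20.
Add 15 hours 10 minutes leg 1 → 00:45 UTC (Oct 21).
Add 6 hours and 1 minute layover in Oakridge City → 06:46 UTC.
Add 2 hours and 45 minutes leg 2 → 09:31 UTC.
Add 2 hours 23 minutes layover in Marquesas → 11:54 UTC.
Add 2 hours 40 minutes leg 3 → 14:34 UTC.
Add 1 hour 40 minutes layover in Rio de Janeiro → 16:14 UTC.
Add 1 hour 10 minutes leg 4 → 17:24 UTC.
Port Anselm is UTC+10:30, so local arrival = 17:24 + 10:30 = 03:54 on Oct 22.

03:54 on Oct 22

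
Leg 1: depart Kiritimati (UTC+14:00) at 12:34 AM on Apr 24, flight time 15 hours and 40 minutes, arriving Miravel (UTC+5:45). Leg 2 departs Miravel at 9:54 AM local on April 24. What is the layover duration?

Convert departure to UTC: 12:34 AM − 14:00 = 10:34 AM UTC on Apr 23.
Add 15 hours and 40 minutes flight time → 2:14 AM UTC (Apr 24).
Miravel is UTC+5:45, so local arrival = 2:14 AM + 5:45 = 7:59 AM on Apr 24.
Layover = 9:54 AM − 7:59 AM = 1 hour 55 minutes.

1 hour 55 minutes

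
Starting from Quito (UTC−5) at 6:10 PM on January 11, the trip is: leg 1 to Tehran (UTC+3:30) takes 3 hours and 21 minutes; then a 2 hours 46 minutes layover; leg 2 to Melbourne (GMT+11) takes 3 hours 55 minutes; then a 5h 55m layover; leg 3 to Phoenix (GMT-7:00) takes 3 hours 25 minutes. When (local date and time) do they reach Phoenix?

11:32 AM on Jan 12

Convert departure to UTC: 6:10 PM + 5:00 = 11:10 PM UTC on Jan 11.
Add 3 hours 21 minutes leg 1 → 2:31 AM UTC (Jan 12).
Add 2 hours and 46 minutes layover in Tehran → 5:17 AM UTC.
Add 3 hours and 55 minutes leg 2 → 9:12 AM UTC.
Add 5 hours 55 minutes layover in Melbourne → 3:07 PM UTC.
Add 3 hours and 25 minutes leg 3 → 6:32 PM UTC.
Phoenix is UTC−7:00, so local arrival = 6:32 PM − 7:00 = 11:32 AM on Jan 12.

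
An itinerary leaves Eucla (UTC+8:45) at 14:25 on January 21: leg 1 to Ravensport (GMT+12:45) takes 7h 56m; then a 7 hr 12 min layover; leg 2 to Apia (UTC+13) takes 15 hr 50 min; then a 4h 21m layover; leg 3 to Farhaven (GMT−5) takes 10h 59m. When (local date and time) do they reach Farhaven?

22:58 on January 22

Convert departure to UTC: 14:25 − 8:45 = 05:40 UTC on Jan 21.
Add 7 hours and 56 minutes leg 1 → 13:36 UTC.
Add 7 hours and 12 minutes layover in Ravensport → 20:48 UTC.
Add 15 hours 50 minutes leg 2 → 12:38 UTC (Jan 22).
Add 4 hours and 21 minutes layover in Apia → 16:59 UTC.
Add 10 hours and 59 minutes leg 3 → 03:58 UTC (Jan 23).
Farhaven is UTC−5:00, so local arrival = 03:58 − 5:00 = 22:58 on Jan 22.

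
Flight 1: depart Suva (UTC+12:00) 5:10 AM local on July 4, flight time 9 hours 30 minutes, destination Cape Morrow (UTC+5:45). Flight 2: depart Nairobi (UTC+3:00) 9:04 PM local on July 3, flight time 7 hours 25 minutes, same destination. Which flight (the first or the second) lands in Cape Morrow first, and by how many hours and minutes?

Flight 1 in UTC: 5:10 AM − 12:00 = 5:10 PM on Jul 3.
+9 hours 30 minutes → arrive 2:40 AM UTC on Jul 4.
Flight 2 in UTC: 9:04 PM − 3:00 = 6:04 PM on Jul 3.
+7 hours and 25 minutes → arrive 1:29 AM UTC on Jul 4.
Flight 2 lands earlier by 1 hour 11 minutes.

the second, by 1 hour 11 minutes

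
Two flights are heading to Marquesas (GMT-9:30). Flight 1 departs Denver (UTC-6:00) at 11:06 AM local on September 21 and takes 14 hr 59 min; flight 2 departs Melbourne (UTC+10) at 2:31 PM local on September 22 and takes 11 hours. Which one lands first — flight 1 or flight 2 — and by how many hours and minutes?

Flight 1 in UTC: 11:06 AM + 6:00 = 5:06 PM on Sep 21.
+14 hours and 59 minutes → arrive 8:05 AM UTC on Sep 22.
Flight 2 in UTC: 2:31 PM − 10:00 = 4:31 AM on Sep 22.
+11 hours → arrive 3:31 PM UTC on Sep 22.
Flight 1 lands earlier by 7 hours 26 minutes.

the first, by 7 hours 26 minutes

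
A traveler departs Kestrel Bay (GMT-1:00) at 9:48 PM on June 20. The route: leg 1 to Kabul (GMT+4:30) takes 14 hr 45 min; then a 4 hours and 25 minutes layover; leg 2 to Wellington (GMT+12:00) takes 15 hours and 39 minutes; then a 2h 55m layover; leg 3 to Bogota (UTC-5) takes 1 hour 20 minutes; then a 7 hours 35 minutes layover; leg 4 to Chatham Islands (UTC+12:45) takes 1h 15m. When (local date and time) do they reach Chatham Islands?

11:27 AM on Jun 23

Convert departure to UTC: 9:48 PM + 1:00 = 10:48 PM UTC on Jun 20.
Add 14 hours and 45 minutes leg 1 → 1:33 PM UTC (Jun 21).
Add 4 hours and 25 minutes layover in Kabul → 5:58 PM UTC.
Add 15 hours 39 minutes leg 2 → 9:37 AM UTC (Jun 22).
Add 2 hours 55 minutes layover in Wellington → 12:32 PM UTC.
Add 1 hour 20 minutes leg 3 → 1:52 PM UTC.
Add 7 hours 35 minutes layover in Bogota → 9:27 PM UTC.
Add 1 hour 15 minutes leg 4 → 10:42 PM UTC.
Chatham Islands is UTC+12:45, so local arrival = 10:42 PM + 12:45 = 11:27 AM on Jun 23.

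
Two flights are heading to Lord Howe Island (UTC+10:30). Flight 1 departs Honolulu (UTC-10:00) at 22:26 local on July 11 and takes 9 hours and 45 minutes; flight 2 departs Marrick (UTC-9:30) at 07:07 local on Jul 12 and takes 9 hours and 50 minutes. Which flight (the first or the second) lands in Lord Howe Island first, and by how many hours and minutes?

Flight 1 in UTC: 22:26 + 10:00 = 08:26 on Jul 12.
+9 hours and 45 minutes → arrive 18:11 UTC on Jul 12.
Flight 2 in UTC: 07:07 + 9:30 = 16:37 on Jul 12.
+9 hours 50 minutes → arrive 02:27 UTC on Jul 13.
Flight 1 lands earlier by 8 hours 16 minutes.

the first, by 8 hours 16 minutes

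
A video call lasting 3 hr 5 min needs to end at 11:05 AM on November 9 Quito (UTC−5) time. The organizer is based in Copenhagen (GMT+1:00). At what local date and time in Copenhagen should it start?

Target end time in UTC: 11:05 AM + 5:00 = 4:05 PM on Nov 9.
Subtract 3 hours 5 minutes → start 1:00 PM UTC on Nov 9.
Copenhagen is UTC+1:00: 1:00 PM + 1:00 = 2:00 PM on Nov 9.

2:00 PM on Nov 9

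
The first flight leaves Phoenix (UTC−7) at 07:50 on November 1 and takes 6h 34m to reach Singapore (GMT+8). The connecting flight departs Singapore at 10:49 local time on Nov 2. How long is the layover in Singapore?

5 hours 25 minutes

Convert departure to UTC: 07:50 + 7:00 = 14:50 UTC on Nov 1.
Add 6 hours and 34 minutes flight time → 21:24 UTC.
Singapore is UTC+8:00, so local arrival = 21:24 + 8:00 = 05:24 on Nov 2.
Layover = 10:49 − 05:24 = 5 hours 25 minutes.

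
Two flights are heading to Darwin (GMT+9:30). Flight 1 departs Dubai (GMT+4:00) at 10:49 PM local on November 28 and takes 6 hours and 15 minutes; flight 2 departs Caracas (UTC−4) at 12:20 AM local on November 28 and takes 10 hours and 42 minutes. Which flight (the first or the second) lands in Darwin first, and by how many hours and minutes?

the second, by 10 hours 2 minutes

Flight 1 in UTC: 10:49 PM − 4:00 = 6:49 PM on Nov 28.
+6 hours and 15 minutes → arrive 1:04 AM UTC on Nov 29.
Flight 2 in UTC: 12:20 AM + 4:00 = 4:20 AM on Nov 28.
+10 hours and 42 minutes → arrive 3:02 PM UTC on Nov 28.
Flight 2 lands earlier by 10 hours 2 minutes.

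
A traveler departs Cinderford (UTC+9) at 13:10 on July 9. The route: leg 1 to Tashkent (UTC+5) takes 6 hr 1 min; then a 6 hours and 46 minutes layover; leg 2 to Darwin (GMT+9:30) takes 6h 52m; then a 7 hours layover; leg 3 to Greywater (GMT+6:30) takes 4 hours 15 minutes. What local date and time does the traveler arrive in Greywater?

17:34 on July 10

Convert departure to UTC: 13:10 − 9:00 = 04:10 UTC on Jul 9.
Add 6 hours 1 minute leg 1 → 10:11 UTC.
Add 6 hours and 46 minutes layover in Tashkent → 16:57 UTC.
Add 6 hours 52 minutes leg 2 → 23:49 UTC.
Add 7 hours layover in Darwin → 06:49 UTC (Jul 10).
Add 4 hours 15 minutes leg 3 → 11:04 UTC.
Greywater is UTC+6:30, so local arrival = 11:04 + 6:30 = 17:34 on Jul 10.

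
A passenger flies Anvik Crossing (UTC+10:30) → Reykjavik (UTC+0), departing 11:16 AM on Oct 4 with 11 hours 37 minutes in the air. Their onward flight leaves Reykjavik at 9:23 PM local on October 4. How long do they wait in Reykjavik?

Convert departure to UTC: 11:16 AM − 10:30 = 12:46 AM UTC on Oct 4.
Add 11 hours and 37 minutes flight time → 12:23 PM UTC.
Reykjavik is UTC+0, so local arrival is the same: 12:23 PM on Oct 4.
Layover = 9:23 PM − 12:23 PM = 9 hours.

9 hours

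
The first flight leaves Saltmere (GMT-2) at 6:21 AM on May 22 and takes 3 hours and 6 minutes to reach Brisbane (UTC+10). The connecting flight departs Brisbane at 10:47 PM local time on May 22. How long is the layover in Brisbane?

Convert departure to UTC: 6:21 AM + 2:00 = 8:21 AM UTC on May 22.
Add 3 hours and 6 minutes flight time → 11:27 AM UTC.
Brisbane is UTC+10:00, so local arrival = 11:27 AM + 10:00 = 9:27 PM on May 22.
Layover = 10:47 PM − 9:27 PM = 1 hour 20 minutes.

1 hour 20 minutes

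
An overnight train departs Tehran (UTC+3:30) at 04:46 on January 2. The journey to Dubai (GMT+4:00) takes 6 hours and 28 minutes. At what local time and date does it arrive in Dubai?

11:44 on January 2

Dubai is 0:30 ahead of Tehran.
After 6 hours 28 minutes it is 11:14 in Tehran.
Shift by the zone difference: 11:14 + 0:30 = 11:44 on Jan 2 in Dubai.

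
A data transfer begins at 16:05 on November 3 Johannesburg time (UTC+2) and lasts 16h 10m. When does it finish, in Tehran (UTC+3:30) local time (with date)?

Convert start to UTC: 16:05 − 2:00 = 14:05 UTC on Nov 3.
Add 16 hours 10 minutes duration → 06:15 UTC (Nov 4).
Tehran is UTC+3:30, so local end time = 06:15 + 3:30 = 09:45 on Nov 4.

09:45 on November 4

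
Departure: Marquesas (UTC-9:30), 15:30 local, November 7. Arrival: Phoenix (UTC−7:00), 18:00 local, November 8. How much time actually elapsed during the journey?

24 hours

Phoenix is 2:30 ahead of Marquesas.
Clock-face elapsed time (ignoring zones) is 26 hours 30 minutes.
Actual elapsed = 26 hours 30 minutes − 2:30 = 24 hours.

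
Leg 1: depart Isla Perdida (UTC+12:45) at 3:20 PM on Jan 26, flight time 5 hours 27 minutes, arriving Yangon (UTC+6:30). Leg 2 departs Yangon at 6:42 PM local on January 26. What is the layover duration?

Convert departure to UTC: 3:20 PM − 12:45 = 2:35 AM UTC on Jan 26.
Add 5 hours 27 minutes flight time → 8:02 AM UTC.
Yangon is UTC+6:30, so local arrival = 8:02 AM + 6:30 = 2:32 PM on Jan 26.
Layover = 6:42 PM − 2:32 PM = 4 hours 10 minutes.

4 hours 10 minutes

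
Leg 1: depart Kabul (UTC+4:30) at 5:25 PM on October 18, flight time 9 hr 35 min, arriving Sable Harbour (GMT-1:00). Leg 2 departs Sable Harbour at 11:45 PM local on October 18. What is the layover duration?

Convert departure to UTC: 5:25 PM − 4:30 = 12:55 PM UTC on Oct 18.
Add 9 hours and 35 minutes flight time → 10:30 PM UTC.
Sable Harbour is UTC−1:00, so local arrival = 10:30 PM − 1:00 = 9:30 PM on Oct 18.
Layover = 11:45 PM − 9:30 PM = 2 hours 15 minutes.

2 hours 15 minutes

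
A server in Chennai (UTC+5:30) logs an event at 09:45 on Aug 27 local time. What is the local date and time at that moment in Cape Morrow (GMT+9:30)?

13:45 on August 27

Cape Morrow is 4:00 ahead of Chennai.
Shift by the zone difference: 09:45 + 4:00 = 13:45 on Aug 27 in Cape Morrow.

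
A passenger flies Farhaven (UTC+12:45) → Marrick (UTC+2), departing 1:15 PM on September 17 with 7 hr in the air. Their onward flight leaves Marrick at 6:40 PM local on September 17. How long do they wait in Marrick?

Convert departure to UTC: 1:15 PM − 12:45 = 12:30 AM UTC on Sep 17.
Add 7 hours flight time → 7:30 AM UTC.
Marrick is UTC+2:00, so local arrival = 7:30 AM + 2:00 = 9:30 AM on Sep 17.
Layover = 6:40 PM − 9:30 AM = 9 hours 10 minutes.

9 hours 10 minutes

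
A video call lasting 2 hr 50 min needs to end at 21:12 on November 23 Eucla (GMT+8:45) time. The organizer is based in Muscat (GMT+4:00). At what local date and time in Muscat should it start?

Target end time in UTC: 21:12 − 8:45 = 12:27 on Nov 23.
Subtract 2 hours 50 minutes → start 09:37 UTC on Nov 23.
Muscat is UTC+4:00: 09:37 + 4:00 = 13:37 on Nov 23.

13:37 on Nov 23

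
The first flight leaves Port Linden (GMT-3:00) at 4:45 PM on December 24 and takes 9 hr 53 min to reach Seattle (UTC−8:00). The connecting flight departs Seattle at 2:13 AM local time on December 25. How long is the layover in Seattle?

4 hours 35 minutes

Convert departure to UTC: 4:45 PM + 3:00 = 7:45 PM UTC on Dec 24.
Add 9 hours 53 minutes flight time → 5:38 AM UTC (Dec 25).
Seattle is UTC−8:00, so local arrival = 5:38 AM − 8:00 = 9:38 PM on Dec 24.
Layover = 2:13 AM − 9:38 PM (+1 day) = 4 hours 35 minutes.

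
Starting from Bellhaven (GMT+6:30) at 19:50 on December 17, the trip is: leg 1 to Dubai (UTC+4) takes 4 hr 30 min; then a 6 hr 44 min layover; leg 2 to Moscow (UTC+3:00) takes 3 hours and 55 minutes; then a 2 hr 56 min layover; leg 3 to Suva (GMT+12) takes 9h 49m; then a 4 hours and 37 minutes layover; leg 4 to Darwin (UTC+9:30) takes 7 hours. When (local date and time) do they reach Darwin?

14:21 on December 19

Convert departure to UTC: 19:50 − 6:30 = 13:20 UTC on Dec 17.
Add 4 hours and 30 minutes leg 1 → 17:50 UTC.
Add 6 hours and 44 minutes layover in Dubai → 00:34 UTC (Dec 18).
Add 3 hours and 55 minutes leg 2 → 04:29 UTC.
Add 2 hours and 56 minutes layover in Moscow → 07:25 UTC.
Add 9 hours 49 minutes leg 3 → 17:14 UTC.
Add 4 hours 37 minutes layover in Suva → 21:51 UTC.
Add 7 hours leg 4 → 04:51 UTC (Dec 19).
Darwin is UTC+9:30, so local arrival = 04:51 + 9:30 = 14:21 on Dec 19.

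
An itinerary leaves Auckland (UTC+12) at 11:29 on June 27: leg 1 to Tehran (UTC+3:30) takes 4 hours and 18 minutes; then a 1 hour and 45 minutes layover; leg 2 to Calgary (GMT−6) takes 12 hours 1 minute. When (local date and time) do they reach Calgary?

Convert departure to UTC: 11:29 − 12:00 = 23:29 UTC on Jun 26.
Add 4 hours and 18 minutes leg 1 → 03:47 UTC (Jun 27).
Add 1 hour and 45 minutes layover in Tehran → 05:32 UTC.
Add 12 hours and 1 minute leg 2 → 17:33 UTC.
Calgary is UTC−6:00, so local arrival = 17:33 − 6:00 = 11:33 on Jun 27.

11:33 on June 27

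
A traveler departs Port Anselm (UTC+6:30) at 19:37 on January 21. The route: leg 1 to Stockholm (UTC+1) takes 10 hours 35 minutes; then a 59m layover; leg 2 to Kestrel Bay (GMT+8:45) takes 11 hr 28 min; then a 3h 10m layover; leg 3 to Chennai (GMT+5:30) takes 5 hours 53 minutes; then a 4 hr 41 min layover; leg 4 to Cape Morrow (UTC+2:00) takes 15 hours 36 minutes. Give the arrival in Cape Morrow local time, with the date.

Convert departure to UTC: 19:37 − 6:30 = 13:07 UTC on Jan 21.
Add 10 hours and 35 minutes leg 1 → 23:42 UTC.
Add 59 minutes layover in Stockholm → 00:41 UTC (Jan 22).
Add 11 hours 28 minutes leg 2 → 12:09 UTC.
Add 3 hours and 10 minutes layover in Kestrel Bay → 15:19 UTC.
Add 5 hours 53 minutes leg 3 → 21:12 UTC.
Add 4 hours 41 minutes layover in Chennai → 01:53 UTC (Jan 23).
Add 15 hours 36 minutes leg 4 → 17:29 UTC.
Cape Morrow is UTC+2:00, so local arrival = 17:29 + 2:00 = 19:29 on Jan 23.

19:29 on Jan 23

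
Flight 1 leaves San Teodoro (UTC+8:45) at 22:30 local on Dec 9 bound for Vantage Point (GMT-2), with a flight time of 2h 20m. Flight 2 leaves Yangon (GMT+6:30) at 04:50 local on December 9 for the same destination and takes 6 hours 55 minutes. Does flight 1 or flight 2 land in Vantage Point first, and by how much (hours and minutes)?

Flight 1 in UTC: 22:30 − 8:45 = 13:45 on Dec 9.
+2 hours 20 minutes → arrive 16:05 UTC on Dec 9.
Flight 2 in UTC: 04:50 − 6:30 = 22:20 on Dec 8.
+6 hours 55 minutes → arrive 05:15 UTC on Dec 9.
Flight 2 lands earlier by 10 hours 50 minutes.

the second, by 10 hours 50 minutes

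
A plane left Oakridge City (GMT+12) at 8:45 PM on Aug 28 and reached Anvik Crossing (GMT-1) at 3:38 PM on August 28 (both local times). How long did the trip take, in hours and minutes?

7 hours 53 minutes

Departure in UTC: 8:45 PM − 12:00 = 8:45 AM on Aug 28.
Arrival in UTC: 3:38 PM + 1:00 = 4:38 PM on Aug 28.
Elapsed = 4:38 PM − 8:45 AM = 7 hours 53 minutes.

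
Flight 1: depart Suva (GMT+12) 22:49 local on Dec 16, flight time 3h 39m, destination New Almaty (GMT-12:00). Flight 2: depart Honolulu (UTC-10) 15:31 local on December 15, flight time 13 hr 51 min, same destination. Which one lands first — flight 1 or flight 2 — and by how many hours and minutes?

the first, by 54 minutes

Flight 1 in UTC: 22:49 − 12:00 = 10:49 on Dec 16.
+3 hours and 39 minutes → arrive 14:28 UTC on Dec 16.
Flight 2 in UTC: 15:31 + 10:00 = 01:31 on Dec 16.
+13 hours and 51 minutes → arrive 15:22 UTC on Dec 16.
Flight 1 lands earlier by 54 minutes.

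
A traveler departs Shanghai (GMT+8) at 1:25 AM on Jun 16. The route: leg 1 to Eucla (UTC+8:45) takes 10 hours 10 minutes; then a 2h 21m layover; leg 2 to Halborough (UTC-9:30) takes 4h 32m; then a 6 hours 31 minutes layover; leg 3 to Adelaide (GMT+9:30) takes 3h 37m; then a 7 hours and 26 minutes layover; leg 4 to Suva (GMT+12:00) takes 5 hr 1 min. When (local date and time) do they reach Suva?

9:03 PM on June 17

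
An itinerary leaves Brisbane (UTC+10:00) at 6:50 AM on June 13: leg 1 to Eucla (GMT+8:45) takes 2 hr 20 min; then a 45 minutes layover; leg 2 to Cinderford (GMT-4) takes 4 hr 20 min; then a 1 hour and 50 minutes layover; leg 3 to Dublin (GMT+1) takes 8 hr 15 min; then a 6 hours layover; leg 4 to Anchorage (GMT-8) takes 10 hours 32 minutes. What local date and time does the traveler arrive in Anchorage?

10:52 PM on June 13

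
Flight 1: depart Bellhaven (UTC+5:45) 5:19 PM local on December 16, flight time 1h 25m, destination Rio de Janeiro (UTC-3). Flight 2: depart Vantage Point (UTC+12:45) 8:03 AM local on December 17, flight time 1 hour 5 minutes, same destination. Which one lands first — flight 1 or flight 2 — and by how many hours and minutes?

Flight 1 in UTC: 5:19 PM − 5:45 = 11:34 AM on Dec 16.
+1 hour 25 minutes → arrive 12:59 PM UTC on Dec 16.
Flight 2 in UTC: 8:03 AM − 12:45 = 7:18 PM on Dec 16.
+1 hour 5 minutes → arrive 8:23 PM UTC on Dec 16.
Flight 1 lands earlier by 7 hours 24 minutes.

the first, by 7 hours 24 minutes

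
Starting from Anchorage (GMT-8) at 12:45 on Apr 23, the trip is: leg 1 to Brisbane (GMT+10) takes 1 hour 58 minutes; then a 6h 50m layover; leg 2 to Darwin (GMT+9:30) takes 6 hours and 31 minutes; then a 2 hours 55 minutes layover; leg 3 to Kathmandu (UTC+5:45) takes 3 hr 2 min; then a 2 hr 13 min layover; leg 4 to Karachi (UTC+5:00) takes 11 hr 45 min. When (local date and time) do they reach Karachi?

12:59 on Apr 25

Convert departure to UTC: 12:45 + 8:00 = 20:45 UTC on Apr 23.
Add 1 hour and 58 minutes leg 1 → 22:43 UTC.
Add 6 hours 50 minutes layover in Brisbane → 05:33 UTC (Apr 24).
Add 6 hours 31 minutes leg 2 → 12:04 UTC.
Add 2 hours and 55 minutes layover in Darwin → 14:59 UTC.
Add 3 hours 2 minutes leg 3 → 18:01 UTC.
Add 2 hours and 13 minutes layover in Kathmandu → 20:14 UTC.
Add 11 hours and 45 minutes leg 4 → 07:59 UTC (Apr 25).
Karachi is UTC+5:00, so local arrival = 07:59 + 5:00 = 12:59 on Apr 25.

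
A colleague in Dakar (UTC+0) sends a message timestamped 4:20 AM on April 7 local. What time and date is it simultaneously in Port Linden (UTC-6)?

Dakar is UTC+0 so that is 4:20 AM UTC.
Port Linden is UTC−6:00: 4:20 AM − 6:00 = 10:20 PM on Apr 6.

10:20 PM on April 6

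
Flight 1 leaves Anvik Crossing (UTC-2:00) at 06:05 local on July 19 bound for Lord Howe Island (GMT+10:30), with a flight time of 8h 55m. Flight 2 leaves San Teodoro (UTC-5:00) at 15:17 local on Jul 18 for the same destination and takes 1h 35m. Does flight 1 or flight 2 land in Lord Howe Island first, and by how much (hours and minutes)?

the second, by 19 hours 8 minutes

Flight 1 in UTC: 06:05 + 2:00 = 08:05 on Jul 19.
+8 hours 55 minutes → arrive 17:00 UTC on Jul 19.
Flight 2 in UTC: 15:17 + 5:00 = 20:17 on Jul 18.
+1 hour 35 minutes → arrive 21:52 UTC on Jul 18.
Flight 2 lands earlier by 19 hours 8 minutes.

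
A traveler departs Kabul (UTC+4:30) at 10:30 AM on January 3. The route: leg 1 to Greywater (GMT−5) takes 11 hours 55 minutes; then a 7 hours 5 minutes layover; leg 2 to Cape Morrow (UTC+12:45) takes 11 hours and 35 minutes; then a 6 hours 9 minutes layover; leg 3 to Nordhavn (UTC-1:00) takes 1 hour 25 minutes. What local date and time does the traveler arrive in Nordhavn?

7:09 PM on Jan 4

Convert departure to UTC: 10:30 AM − 4:30 = 6:00 AM UTC on Jan 3.
Add 11 hours and 55 minutes leg 1 → 5:55 PM UTC.
Add 7 hours and 5 minutes layover in Greywater → 1:00 AM UTC (Jan 4).
Add 11 hours 35 minutes leg 2 → 12:35 PM UTC.
Add 6 hours 9 minutes layover in Cape Morrow → 6:44 PM UTC.
Add 1 hour and 25 minutes leg 3 → 8:09 PM UTC.
Nordhavn is UTC−1:00, so local arrival = 8:09 PM − 1:00 = 7:09 PM on Jan 4.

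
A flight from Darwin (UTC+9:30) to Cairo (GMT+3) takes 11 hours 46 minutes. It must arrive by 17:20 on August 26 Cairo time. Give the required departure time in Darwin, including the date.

12:04 on August 26

Target arrival in UTC: 17:20 − 3:00 = 14:20 on Aug 26.
Subtract 11 hours and 46 minutes → departure 02:34 UTC on Aug 26.
Darwin is UTC+9:30: 02:34 + 9:30 = 12:04 on Aug 26.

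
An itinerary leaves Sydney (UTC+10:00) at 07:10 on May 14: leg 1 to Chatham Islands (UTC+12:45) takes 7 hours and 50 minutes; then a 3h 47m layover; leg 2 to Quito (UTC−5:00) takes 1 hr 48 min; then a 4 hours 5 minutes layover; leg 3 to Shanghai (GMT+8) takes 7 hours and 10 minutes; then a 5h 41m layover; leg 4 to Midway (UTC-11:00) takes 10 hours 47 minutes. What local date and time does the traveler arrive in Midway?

Convert departure to UTC: 07:10 − 10:00 = 21:10 UTC on May 13.
Add 7 hours and 50 minutes leg 1 → 05:00 UTC (May 14).
Add 3 hours and 47 minutes layover in Chatham Islands → 08:47 UTC.
Add 1 hour and 48 minutes leg 2 → 10:35 UTC.
Add 4 hours and 5 minutes layover in Quito → 14:40 UTC.
Add 7 hours 10 minutes leg 3 → 21:50 UTC.
Add 5 hours 41 minutes layover in Shanghai → 03:31 UTC (May 15).
Add 10 hours and 47 minutes leg 4 → 14:18 UTC.
Midway is UTC−11:00, so local arrival = 14:18 − 11:00 = 03:18 on May 15.

03:18 on May 15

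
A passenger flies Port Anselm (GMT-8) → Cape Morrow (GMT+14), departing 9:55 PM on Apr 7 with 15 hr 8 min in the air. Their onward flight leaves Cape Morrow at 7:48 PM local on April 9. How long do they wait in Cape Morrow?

Convert departure to UTC: 9:55 PM + 8:00 = 5:55 AM UTC on Apr 8.
Add 15 hours and 8 minutes flight time → 9:03 PM UTC.
Cape Morrow is UTC+14:00, so local arrival = 9:03 PM + 14:00 = 11:03 AM on Apr 9.
Layover = 7:48 PM − 11:03 AM = 8 hours 45 minutes.

8 hours 45 minutes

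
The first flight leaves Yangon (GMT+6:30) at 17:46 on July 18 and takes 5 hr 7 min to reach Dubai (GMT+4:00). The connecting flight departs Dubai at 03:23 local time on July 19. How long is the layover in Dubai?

Convert departure to UTC: 17:46 − 6:30 = 11:16 UTC on Jul 18.
Add 5 hours 7 minutes flight time → 16:23 UTC.
Dubai is UTC+4:00, so local arrival = 16:23 + 4:00 = 20:23 on Jul 18.
Layover = 03:23 − 20:23 (+1 day) = 7 hours.

7 hours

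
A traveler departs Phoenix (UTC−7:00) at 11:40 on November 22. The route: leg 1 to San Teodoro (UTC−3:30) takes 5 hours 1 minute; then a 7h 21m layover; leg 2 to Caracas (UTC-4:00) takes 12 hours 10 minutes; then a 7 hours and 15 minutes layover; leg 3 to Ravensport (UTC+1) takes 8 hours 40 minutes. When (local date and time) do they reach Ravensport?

Convert departure to UTC: 11:40 + 7:00 = 18:40 UTC on Nov 22.
Add 5 hours and 1 minute leg 1 → 23:41 UTC.
Add 7 hours 21 minutes layover in San Teodoro → 07:02 UTC (Nov 23).
Add 12 hours 10 minutes leg 2 → 19:12 UTC.
Add 7 hours and 15 minutes layover in Caracas → 02:27 UTC (Nov 24).
Add 8 hours and 40 minutes leg 3 → 11:07 UTC.
Ravensport is UTC+1:00, so local arrival = 11:07 + 1:00 = 12:07 on Nov 24.

12:07 on Nov 24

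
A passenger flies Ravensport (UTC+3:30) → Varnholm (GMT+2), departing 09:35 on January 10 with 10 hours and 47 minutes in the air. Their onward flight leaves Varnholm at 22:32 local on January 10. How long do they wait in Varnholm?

Convert departure to UTC: 09:35 − 3:30 = 06:05 UTC on Jan 10.
Add 10 hours 47 minutes flight time → 16:52 UTC.
Varnholm is UTC+2:00, so local arrival = 16:52 + 2:00 = 18:52 on Jan 10.
Layover = 22:32 − 18:52 = 3 hours 40 minutes.

3 hours 40 minutes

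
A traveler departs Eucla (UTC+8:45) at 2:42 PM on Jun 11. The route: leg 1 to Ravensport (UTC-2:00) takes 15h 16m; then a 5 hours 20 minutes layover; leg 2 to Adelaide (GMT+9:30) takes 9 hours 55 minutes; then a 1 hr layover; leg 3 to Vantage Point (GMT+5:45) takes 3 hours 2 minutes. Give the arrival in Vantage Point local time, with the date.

10:15 PM on Jun 12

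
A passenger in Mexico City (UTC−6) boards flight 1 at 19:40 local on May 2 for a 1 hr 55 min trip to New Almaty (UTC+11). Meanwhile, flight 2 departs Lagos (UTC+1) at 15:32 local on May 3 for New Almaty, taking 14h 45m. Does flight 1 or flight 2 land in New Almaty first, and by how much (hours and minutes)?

the first, by 25 hours 42 minutes

Flight 1 in UTC: 19:40 + 6:00 = 01:40 on May 3.
+1 hour and 55 minutes → arrive 03:35 UTC on May 3.
Flight 2 in UTC: 15:32 − 1:00 = 14:32 on May 3.
+14 hours 45 minutes → arrive 05:17 UTC on May 4.
Flight 1 lands earlier by 25 hours 42 minutes.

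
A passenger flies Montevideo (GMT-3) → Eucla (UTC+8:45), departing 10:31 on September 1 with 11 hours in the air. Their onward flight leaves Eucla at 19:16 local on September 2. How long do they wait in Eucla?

10 hours

Convert departure to UTC: 10:31 + 3:00 = 13:31 UTC on Sep 1.
Add 11 hours flight time → 00:31 UTC (Sep 2).
Eucla is UTC+8:45, so local arrival = 00:31 + 8:45 = 09:16 on Sep 2.
Layover = 19:16 − 09:16 = 10 hours.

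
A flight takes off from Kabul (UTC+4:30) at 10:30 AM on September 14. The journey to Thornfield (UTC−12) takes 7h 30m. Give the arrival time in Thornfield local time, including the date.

Thornfield is 16:30 behind Kabul.
After 7 hours and 30 minutes it is 6:00 PM in Kabul.
Shift by the zone difference: 6:00 PM − 16:30 = 1:30 AM on Sep 14 in Thornfield.

1:30 AM on September 14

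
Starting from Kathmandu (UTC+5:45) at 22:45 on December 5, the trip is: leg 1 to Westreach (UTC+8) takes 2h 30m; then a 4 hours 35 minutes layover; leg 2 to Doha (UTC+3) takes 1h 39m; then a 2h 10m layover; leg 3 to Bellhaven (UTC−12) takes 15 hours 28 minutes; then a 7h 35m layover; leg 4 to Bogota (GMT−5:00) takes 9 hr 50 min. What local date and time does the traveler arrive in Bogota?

Convert departure to UTC: 22:45 − 5:45 = 17:00 UTC on Dec 5.
Add 2 hours and 30 minutes leg 1 → 19:30 UTC.
Add 4 hours 35 minutes layover in Westreach → 00:05 UTC (Dec 6).
Add 1 hour and 39 minutes leg 2 → 01:44 UTC.
Add 2 hours and 10 minutes layover in Doha → 03:54 UTC.
Add 15 hours and 28 minutes leg 3 → 19:22 UTC.
Add 7 hours and 35 minutes layover in Bellhaven → 02:57 UTC (Dec 7).
Add 9 hours 50 minutes leg 4 → 12:47 UTC.
Bogota is UTC−5:00, so local arrival = 12:47 − 5:00 = 07:47 on Dec 7.

07:47 on December 7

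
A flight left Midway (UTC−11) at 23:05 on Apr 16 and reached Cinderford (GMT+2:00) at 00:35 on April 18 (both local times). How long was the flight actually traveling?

Cinderford is 13:00 ahead of Midway.
Clock-face elapsed time (ignoring zones) is 25 hours 30 minutes.
Actual elapsed = 25 hours 30 minutes − 13:00 = 12 hours 30 minutes.

12 hours 30 minutes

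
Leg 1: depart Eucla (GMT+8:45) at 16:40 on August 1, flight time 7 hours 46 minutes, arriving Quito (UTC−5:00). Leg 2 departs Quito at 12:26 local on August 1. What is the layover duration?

Convert departure to UTC: 16:40 − 8:45 = 07:55 UTC on Aug 1.
Add 7 hours 46 minutes flight time → 15:41 UTC.
Quito is UTC−5:00, so local arrival = 15:41 − 5:00 = 10:41 on Aug 1.
Layover = 12:26 − 10:41 = 1 hour 45 minutes.

1 hour 45 minutes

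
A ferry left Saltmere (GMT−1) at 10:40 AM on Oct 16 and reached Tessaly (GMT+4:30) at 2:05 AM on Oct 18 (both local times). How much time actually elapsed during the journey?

Departure in UTC: 10:40 AM + 1:00 = 11:40 AM on Oct 16.
Arrival in UTC: 2:05 AM − 4:30 = 9:35 PM on Oct 17.
Elapsed = 9:35 PM − 11:40 AM (+1 day) = 33 hours 55 minutes.

33 hours 55 minutes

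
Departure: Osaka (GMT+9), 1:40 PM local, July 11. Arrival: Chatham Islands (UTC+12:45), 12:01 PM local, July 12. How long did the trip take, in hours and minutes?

18 hours 36 minutes

Chatham Islands is 3:45 ahead of Osaka.
Clock-face elapsed time (ignoring zones) is 22 hours 21 minutes.
Actual elapsed = 22 hours 21 minutes − 3:45 = 18 hours 36 minutes.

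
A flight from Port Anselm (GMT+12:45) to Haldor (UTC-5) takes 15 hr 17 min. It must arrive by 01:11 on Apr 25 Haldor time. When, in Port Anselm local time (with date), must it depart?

Target arrival in UTC: 01:11 + 5:00 = 06:11 on Apr 25.
Subtract 15 hours 17 minutes → departure 14:54 UTC on Apr 24.
Port Anselm is UTC+12:45: 14:54 + 12:45 = 03:39 on Apr 25.

03:39 on April 25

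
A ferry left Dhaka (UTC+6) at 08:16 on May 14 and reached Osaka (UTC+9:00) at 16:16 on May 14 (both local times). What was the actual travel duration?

Departure in UTC: 08:16 − 6:00 = 02:16 on May 14.
Arrival in UTC: 16:16 − 9:00 = 07:16 on May 14.
Elapsed = 07:16 − 02:16 = 5 hours.

5 hours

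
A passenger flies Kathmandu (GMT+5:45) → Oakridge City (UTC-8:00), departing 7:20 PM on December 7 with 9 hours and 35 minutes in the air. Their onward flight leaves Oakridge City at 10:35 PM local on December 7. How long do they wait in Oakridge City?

7 hours 25 minutes

Convert departure to UTC: 7:20 PM − 5:45 = 1:35 PM UTC on Dec 7.
Add 9 hours 35 minutes flight time → 11:10 PM UTC.
Oakridge City is UTC−8:00, so local arrival = 11:10 PM − 8:00 = 3:10 PM on Dec 7.
Layover = 10:35 PM − 3:10 PM = 7 hours 25 minutes.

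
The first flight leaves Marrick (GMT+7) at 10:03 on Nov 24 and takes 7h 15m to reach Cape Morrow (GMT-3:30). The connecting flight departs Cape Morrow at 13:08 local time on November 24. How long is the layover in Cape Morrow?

6 hours 20 minutes

Convert departure to UTC: 10:03 − 7:00 = 03:03 UTC on Nov 24.
Add 7 hours and 15 minutes flight time → 10:18 UTC.
Cape Morrow is UTC−3:30, so local arrival = 10:18 − 3:30 = 06:48 on Nov 24.
Layover = 13:08 − 06:48 = 6 hours 20 minutes.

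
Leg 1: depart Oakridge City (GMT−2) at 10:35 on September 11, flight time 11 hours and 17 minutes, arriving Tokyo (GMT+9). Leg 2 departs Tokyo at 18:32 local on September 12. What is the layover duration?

Convert departure to UTC: 10:35 + 2:00 = 12:35 UTC on Sep 11.
Add 11 hours 17 minutes flight time → 23:52 UTC.
Tokyo is UTC+9:00, so local arrival = 23:52 + 9:00 = 08:52 on Sep 12.
Layover = 18:32 − 08:52 = 9 hours 40 minutes.

9 hours 40 minutes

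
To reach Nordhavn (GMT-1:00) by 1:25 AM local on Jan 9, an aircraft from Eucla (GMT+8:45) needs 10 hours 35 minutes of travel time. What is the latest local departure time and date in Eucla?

Target arrival in UTC: 1:25 AM + 1:00 = 2:25 AM on Jan 9.
Subtract 10 hours 35 minutes → departure 3:50 PM UTC on Jan 8.
Eucla is UTC+8:45: 3:50 PM + 8:45 = 12:35 AM on Jan 9.

12:35 AM on January 9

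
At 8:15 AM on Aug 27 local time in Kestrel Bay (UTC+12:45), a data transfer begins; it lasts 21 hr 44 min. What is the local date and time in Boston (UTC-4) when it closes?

Boston is 16:45 behind Kestrel Bay.
After 21 hours and 44 minutes it is 5:59 AM (Aug 28) in Kestrel Bay.
Shift by the zone difference: 5:59 AM − 16:45 = 1:14 PM on Aug 27 in Boston.

1:14 PM on Aug 27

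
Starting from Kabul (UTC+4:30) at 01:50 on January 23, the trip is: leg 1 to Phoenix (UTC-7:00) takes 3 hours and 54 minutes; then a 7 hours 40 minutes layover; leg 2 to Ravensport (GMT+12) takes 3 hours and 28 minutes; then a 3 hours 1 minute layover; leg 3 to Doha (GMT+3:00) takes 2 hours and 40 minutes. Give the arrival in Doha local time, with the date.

21:03 on January 23

Convert departure to UTC: 01:50 − 4:30 = 21:20 UTC on Jan 22.
Add 3 hours 54 minutes leg 1 → 01:14 UTC (Jan 23).
Add 7 hours and 40 minutes layover in Phoenix → 08:54 UTC.
Add 3 hours and 28 minutes leg 2 → 12:22 UTC.
Add 3 hours and 1 minute layover in Ravensport → 15:23 UTC.
Add 2 hours and 40 minutes leg 3 → 18:03 UTC.
Doha is UTC+3:00, so local arrival = 18:03 + 3:00 = 21:03 on Jan 23.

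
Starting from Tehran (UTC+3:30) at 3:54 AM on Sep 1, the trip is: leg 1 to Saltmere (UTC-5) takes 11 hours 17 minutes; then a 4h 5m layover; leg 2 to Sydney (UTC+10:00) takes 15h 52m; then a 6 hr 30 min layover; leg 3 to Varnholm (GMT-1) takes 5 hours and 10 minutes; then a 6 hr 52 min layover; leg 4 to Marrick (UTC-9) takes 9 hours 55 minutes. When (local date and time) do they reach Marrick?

3:05 AM on September 3

Convert departure to UTC: 3:54 AM − 3:30 = 12:24 AM UTC on Sep 1.
Add 11 hours and 17 minutes leg 1 → 11:41 AM UTC.
Add 4 hours 5 minutes layover in Saltmere → 3:46 PM UTC.
Add 15 hours and 52 minutes leg 2 → 7:38 AM UTC (Sep 2).
Add 6 hours 30 minutes layover in Sydney → 2:08 PM UTC.
Add 5 hours 10 minutes leg 3 → 7:18 PM UTC.
Add 6 hours and 52 minutes layover in Varnholm → 2:10 AM UTC (Sep 3).
Add 9 hours and 55 minutes leg 4 → 12:05 PM UTC.
Marrick is UTC−9:00, so local arrival = 12:05 PM − 9:00 = 3:05 AM on Sep 3.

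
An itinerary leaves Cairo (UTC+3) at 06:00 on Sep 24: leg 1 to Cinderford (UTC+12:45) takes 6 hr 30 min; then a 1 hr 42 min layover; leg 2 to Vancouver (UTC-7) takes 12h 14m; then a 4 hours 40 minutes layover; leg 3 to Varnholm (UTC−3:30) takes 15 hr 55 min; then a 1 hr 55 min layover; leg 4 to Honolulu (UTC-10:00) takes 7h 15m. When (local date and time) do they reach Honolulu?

Convert departure to UTC: 06:00 − 3:00 = 03:00 UTC on Sep 24.
Add 6 hours 30 minutes leg 1 → 09:30 UTC.
Add 1 hour 42 minutes layover in Cinderford → 11:12 UTC.
Add 12 hours and 14 minutes leg 2 → 23:26 UTC.
Add 4 hours 40 minutes layover in Vancouver → 04:06 UTC (Sep 25).
Add 15 hours and 55 minutes leg 3 → 20:01 UTC.
Add 1 hour 55 minutes layover in Varnholm → 21:56 UTC.
Add 7 hours 15 minutes leg 4 → 05:11 UTC (Sep 26).
Honolulu is UTC−10:00, so local arrival = 05:11 − 10:00 = 19:11 on Sep 25.

19:11 on September 25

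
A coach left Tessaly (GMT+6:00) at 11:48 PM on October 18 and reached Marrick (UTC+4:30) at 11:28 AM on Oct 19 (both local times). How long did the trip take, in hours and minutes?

13 hours 10 minutes

Marrick is 1:30 behind Tessaly.
Clock-face elapsed time (ignoring zones) is 11 hours 40 minutes.
Actual elapsed = 11 hours 40 minutes + 1:30 = 13 hours 10 minutes.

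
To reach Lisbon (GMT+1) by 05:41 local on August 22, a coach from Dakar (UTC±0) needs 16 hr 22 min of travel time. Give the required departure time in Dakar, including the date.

12:19 on August 21

Target arrival in UTC: 05:41 − 1:00 = 04:41 on Aug 22.
Subtract 16 hours and 22 minutes → departure 12:19 UTC on Aug 21.
Dakar is UTC+0, so departure is 12:19 on Aug 21.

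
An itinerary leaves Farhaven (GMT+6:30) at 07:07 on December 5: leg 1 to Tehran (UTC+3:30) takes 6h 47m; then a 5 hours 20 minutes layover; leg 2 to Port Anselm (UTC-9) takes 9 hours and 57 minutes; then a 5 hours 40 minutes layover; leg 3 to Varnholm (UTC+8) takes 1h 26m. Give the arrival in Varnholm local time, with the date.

13:47 on Dec 6

Convert departure to UTC: 07:07 − 6:30 = 00:37 UTC on Dec 5.
Add 6 hours and 47 minutes leg 1 → 07:24 UTC.
Add 5 hours and 20 minutes layover in Tehran → 12:44 UTC.
Add 9 hours and 57 minutes leg 2 → 22:41 UTC.
Add 5 hours and 40 minutes layover in Port Anselm → 04:21 UTC (Dec 6).
Add 1 hour and 26 minutes leg 3 → 05:47 UTC.
Varnholm is UTC+8:00, so local arrival = 05:47 + 8:00 = 13:47 on Dec 6.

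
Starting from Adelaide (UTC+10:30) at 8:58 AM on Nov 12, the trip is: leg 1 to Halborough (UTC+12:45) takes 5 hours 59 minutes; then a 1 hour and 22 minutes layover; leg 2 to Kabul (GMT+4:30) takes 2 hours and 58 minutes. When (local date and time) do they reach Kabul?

Convert departure to UTC: 8:58 AM − 10:30 = 10:28 PM UTC on Nov 11.
Add 5 hours 59 minutes leg 1 → 4:27 AM UTC (Nov 12).
Add 1 hour 22 minutes layover in Halborough → 5:49 AM UTC.
Add 2 hours and 58 minutes leg 2 → 8:47 AM UTC.
Kabul is UTC+4:30, so local arrival = 8:47 AM + 4:30 = 1:17 PM on Nov 12.

1:17 PM on November 12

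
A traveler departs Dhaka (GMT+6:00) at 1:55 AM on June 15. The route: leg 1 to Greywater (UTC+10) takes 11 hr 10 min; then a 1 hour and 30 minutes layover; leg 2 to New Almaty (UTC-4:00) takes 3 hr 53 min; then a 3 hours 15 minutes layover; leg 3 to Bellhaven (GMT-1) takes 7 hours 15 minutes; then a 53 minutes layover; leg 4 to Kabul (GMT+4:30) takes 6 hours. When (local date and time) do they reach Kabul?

10:21 AM on June 16

Convert departure to UTC: 1:55 AM − 6:00 = 7:55 PM UTC on Jun 14.
Add 11 hours and 10 minutes leg 1 → 7:05 AM UTC (Jun 15).
Add 1 hour 30 minutes layover in Greywater → 8:35 AM UTC.
Add 3 hours and 53 minutes leg 2 → 12:28 PM UTC.
Add 3 hours and 15 minutes layover in New Almaty → 3:43 PM UTC.
Add 7 hours and 15 minutes leg 3 → 10:58 PM UTC.
Add 53 minutes layover in Bellhaven → 11:51 PM UTC.
Add 6 hours leg 4 → 5:51 AM UTC (Jun 16).
Kabul is UTC+4:30, so local arrival = 5:51 AM + 4:30 = 10:21 AM on Jun 16.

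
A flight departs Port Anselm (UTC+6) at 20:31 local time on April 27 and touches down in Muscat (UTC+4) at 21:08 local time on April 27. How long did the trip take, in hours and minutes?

2 hours 37 minutes

Departure in UTC: 20:31 − 6:00 = 14:31 on Apr 27.
Arrival in UTC: 21:08 − 4:00 = 17:08 on Apr 27.
Elapsed = 17:08 − 14:31 = 2 hours 37 minutes.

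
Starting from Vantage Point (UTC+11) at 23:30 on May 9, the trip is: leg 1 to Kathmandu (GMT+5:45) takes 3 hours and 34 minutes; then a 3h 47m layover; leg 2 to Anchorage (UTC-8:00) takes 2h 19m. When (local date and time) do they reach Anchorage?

14:10 on May 9

Convert departure to UTC: 23:30 − 11:00 = 12:30 UTC on May 9.
Add 3 hours 34 minutes leg 1 → 16:04 UTC.
Add 3 hours 47 minutes layover in Kathmandu → 19:51 UTC.
Add 2 hours 19 minutes leg 2 → 22:10 UTC.
Anchorage is UTC−8:00, so local arrival = 22:10 − 8:00 = 14:10 on May 9.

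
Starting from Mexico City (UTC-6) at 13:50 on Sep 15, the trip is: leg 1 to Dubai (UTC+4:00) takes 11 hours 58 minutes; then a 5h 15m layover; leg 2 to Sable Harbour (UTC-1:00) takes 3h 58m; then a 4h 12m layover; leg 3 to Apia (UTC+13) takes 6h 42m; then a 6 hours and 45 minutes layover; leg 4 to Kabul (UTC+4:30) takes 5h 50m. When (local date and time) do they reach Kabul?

21:00 on Sep 17

Convert departure to UTC: 13:50 + 6:00 = 19:50 UTC on Sep 15.
Add 11 hours and 58 minutes leg 1 → 07:48 UTC (Sep 16).
Add 5 hours and 15 minutes layover in Dubai → 13:03 UTC.
Add 3 hours 58 minutes leg 2 → 17:01 UTC.
Add 4 hours 12 minutes layover in Sable Harbour → 21:13 UTC.
Add 6 hours and 42 minutes leg 3 → 03:55 UTC (Sep 17).
Add 6 hours 45 minutes layover in Apia → 10:40 UTC.
Add 5 hours and 50 minutes leg 4 → 16:30 UTC.
Kabul is UTC+4:30, so local arrival = 16:30 + 4:30 = 21:00 on Sep 17.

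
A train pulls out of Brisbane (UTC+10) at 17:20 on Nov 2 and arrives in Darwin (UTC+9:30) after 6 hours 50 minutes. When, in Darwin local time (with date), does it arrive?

Convert departure to UTC: 17:20 − 10:00 = 07:20 UTC on Nov 2.
Add 6 hours 50 minutes travel time → 14:10 UTC.
Darwin is UTC+9:30, so local arrival = 14:10 + 9:30 = 23:40 on Nov 2.

23:40 on November 2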